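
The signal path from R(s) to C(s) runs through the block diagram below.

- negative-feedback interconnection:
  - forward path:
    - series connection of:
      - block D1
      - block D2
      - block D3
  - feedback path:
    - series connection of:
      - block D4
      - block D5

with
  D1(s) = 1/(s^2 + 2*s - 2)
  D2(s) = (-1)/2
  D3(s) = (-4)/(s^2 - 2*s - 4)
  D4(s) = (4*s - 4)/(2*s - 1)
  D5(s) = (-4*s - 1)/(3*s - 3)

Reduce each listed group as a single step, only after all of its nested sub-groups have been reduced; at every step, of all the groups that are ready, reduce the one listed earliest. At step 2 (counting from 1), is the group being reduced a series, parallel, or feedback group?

Step 1 - multiply D1, D2, D3 (series)
Step 2 - reduce the series chain D4, D5
Step 3 - collapse the loop ((D1*D2*D3) forward, (D4*D5) return)
So the answer for step 2 is series.

Final answer: series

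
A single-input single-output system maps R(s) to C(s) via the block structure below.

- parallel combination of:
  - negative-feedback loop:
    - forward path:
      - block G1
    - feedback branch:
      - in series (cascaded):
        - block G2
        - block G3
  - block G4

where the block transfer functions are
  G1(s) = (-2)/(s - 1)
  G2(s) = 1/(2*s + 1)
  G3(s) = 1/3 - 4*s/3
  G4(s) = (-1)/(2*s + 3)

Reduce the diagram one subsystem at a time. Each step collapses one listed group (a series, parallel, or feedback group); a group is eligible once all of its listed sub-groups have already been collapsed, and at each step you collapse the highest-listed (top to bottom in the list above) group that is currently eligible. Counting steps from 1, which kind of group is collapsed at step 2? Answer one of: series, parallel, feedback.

Reducing step by step:

(1) series reduction of G2, G3
(2) apply the feedback formula to G1, (G2*G3)
(3) reduce the parallel group [G1/(1+G1*(G2*G3))], G4
Step 2 collapses a feedback group.

Answer: feedback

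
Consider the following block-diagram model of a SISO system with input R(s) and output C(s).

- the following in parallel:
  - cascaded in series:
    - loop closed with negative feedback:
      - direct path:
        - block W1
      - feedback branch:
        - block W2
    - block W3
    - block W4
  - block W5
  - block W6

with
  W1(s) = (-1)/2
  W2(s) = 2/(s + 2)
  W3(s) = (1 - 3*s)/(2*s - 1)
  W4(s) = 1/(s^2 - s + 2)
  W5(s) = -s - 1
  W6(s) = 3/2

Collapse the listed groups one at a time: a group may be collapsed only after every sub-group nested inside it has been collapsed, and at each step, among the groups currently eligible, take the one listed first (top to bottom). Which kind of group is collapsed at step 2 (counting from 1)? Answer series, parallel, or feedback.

(1) feedback reduction of W1, W2
(2) multiply [W1/(1+W1*W2)], W3, W4 (series)
(3) reduce the parallel group ([W1/(1+W1*W2)]*W3*W4), W5, W6
So the answer for step 2 is series.

Therefore the answer is series.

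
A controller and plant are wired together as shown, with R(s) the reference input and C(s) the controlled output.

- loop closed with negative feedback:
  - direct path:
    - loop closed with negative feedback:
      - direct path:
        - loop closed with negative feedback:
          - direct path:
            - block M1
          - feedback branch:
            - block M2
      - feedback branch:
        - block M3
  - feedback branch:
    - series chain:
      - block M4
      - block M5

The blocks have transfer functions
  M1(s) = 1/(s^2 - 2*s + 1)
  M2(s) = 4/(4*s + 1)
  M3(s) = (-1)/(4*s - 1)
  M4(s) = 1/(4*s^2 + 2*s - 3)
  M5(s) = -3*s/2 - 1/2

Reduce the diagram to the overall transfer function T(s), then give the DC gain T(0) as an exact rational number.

First reduce the diagram to T(s).

Step 1. close the feedback loop around M1, M2 -> (4*s + 1)/(4*s^3 - 7*s^2 + 2*s + 5)
Step 2. reduce the feedback loop with forward [M1/(1+M1*M2)] and return M3 -> (16*s^2 - 1)/(16*s^4 - 32*s^3 + 15*s^2 + 14*s - 6)
Step 3. cascade M4, M5 -> (-3*s - 1)/(8*s^2 + 4*s - 6)
Step 4. apply the feedback formula to [[M1/(1+M1*M2)]/(1+[M1/(1+M1*M2)]*M3)], (M4*M5) -> (128*s^4 + 64*s^3 - 104*s^2 - 4*s + 6)/(128*s^6 - 192*s^5 - 104*s^4 + 316*s^3 - 98*s^2 - 105*s + 37)
Step 4 gives the overall T(s). Then T(0) = 6/37.

Answer: 6/37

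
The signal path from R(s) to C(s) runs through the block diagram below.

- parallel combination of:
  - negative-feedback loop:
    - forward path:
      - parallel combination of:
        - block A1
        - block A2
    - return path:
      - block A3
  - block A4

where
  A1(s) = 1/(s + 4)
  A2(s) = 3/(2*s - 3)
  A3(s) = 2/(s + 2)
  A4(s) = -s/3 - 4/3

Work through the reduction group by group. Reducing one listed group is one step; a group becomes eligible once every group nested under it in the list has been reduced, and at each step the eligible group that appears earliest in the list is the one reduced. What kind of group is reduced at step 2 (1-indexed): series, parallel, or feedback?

(1) parallel reduction of A1, A2
(2) close the feedback loop around (A1+A2), A3
(3) reduce the parallel group [(A1+A2)/(1+(A1+A2)*A3)], A4
Step 2: feedback.

Final answer: feedback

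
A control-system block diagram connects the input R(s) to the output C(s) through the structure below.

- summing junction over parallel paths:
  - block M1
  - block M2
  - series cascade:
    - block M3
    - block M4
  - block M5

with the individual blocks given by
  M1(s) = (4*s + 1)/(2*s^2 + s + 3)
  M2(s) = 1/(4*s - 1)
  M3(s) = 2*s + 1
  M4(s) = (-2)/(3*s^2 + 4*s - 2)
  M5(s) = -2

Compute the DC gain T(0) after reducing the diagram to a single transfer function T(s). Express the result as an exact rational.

The answer is -5/3.

Reasoning:
Step 1 - reduce the series chain M3, M4 -> (-4*s - 2)/(3*s^2 + 4*s - 2)
Step 2 - sum the parallel branches M1, M2, (M3*M4), M5 -> (-48*s^5 - 54*s^4 + s^3 - 136*s^2 + 64*s - 10)/(24*s^5 + 38*s^4 + 25*s^3 + 31*s^2 - 34*s + 6)
Step 2 gives the overall T(s). Then T(0) = -10/6 = -5/3.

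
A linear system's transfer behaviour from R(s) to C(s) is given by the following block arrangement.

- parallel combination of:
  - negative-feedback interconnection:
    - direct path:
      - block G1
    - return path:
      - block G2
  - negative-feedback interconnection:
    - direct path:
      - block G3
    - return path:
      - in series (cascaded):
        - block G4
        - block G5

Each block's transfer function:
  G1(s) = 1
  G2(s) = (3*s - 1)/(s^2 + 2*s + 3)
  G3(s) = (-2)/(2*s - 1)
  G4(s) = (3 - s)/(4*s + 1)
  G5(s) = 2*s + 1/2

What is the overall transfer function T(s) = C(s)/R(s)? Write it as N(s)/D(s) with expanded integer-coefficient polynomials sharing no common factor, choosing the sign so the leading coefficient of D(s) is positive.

1. reduce the feedback loop with forward G1 and return G2, giving (s^2 + 2*s + 3)/(s^2 + 5*s + 2)
2. multiply G4, G5 (series), giving 3/2 - s/2
3. apply the feedback formula to G3, (G4*G5), giving (-2)/(3*s - 4)
4. parallel reduction of [G1/(1+G1*G2)], [G3/(1+G3*(G4*G5))], which is the overall transfer function T(s) = C(s)/R(s) in lowest terms

Therefore the answer is (3*s^3 - 9*s - 16)/(3*s^3 + 11*s^2 - 14*s - 8).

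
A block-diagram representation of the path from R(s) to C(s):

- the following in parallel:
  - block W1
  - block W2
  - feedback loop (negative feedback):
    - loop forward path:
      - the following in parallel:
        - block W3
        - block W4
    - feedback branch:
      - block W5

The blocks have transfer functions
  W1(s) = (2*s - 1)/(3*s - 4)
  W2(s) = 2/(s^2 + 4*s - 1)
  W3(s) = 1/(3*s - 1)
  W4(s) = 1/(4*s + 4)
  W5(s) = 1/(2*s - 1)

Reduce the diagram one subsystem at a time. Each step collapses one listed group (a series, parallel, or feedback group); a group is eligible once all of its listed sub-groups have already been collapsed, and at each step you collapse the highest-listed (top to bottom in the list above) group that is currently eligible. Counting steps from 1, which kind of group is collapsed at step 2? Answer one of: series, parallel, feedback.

[1] add W3, W4 (parallel)
[2] reduce the feedback loop with forward (W3+W4) and return W5
[3] reduce the parallel group W1, W2, [(W3+W4)/(1+(W3+W4)*W5)]
Step 2: feedback.

Hence the answer: feedback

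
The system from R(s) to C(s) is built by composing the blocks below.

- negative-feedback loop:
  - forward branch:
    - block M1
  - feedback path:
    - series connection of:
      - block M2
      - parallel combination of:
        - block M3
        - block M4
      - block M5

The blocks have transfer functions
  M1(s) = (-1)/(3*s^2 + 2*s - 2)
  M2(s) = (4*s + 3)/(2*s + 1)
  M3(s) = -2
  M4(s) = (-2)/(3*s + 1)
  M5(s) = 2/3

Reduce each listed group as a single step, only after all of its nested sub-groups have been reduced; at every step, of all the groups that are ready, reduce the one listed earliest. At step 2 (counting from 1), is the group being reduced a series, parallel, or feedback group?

1. combine M3, M4 in parallel
2. reduce the series chain M2, (M3+M4), M5
3. close the feedback loop around M1, (M2*(M3+M4)*M5)
At step 2 the group reduced is series.

Hence the answer: series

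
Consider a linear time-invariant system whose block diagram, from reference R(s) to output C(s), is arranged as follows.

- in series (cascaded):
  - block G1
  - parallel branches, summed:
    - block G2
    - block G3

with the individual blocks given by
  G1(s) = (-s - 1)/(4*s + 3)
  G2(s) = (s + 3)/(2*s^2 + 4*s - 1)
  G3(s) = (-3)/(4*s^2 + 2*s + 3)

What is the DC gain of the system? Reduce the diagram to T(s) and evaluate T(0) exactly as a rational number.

Step 1: sum the parallel branches G2, G3 = (4*s^3 + 8*s^2 - 3*s + 12)/(8*s^4 + 20*s^3 + 10*s^2 + 10*s - 3)
Step 2: reduce the series chain G1, (G2+G3) = (-4*s^4 - 12*s^3 - 5*s^2 - 9*s - 12)/(32*s^5 + 104*s^4 + 100*s^3 + 70*s^2 + 18*s - 9)
Step 2 gives the overall T(s). Then T(0) = -12/(-9) = 4/3.

Final answer: 4/3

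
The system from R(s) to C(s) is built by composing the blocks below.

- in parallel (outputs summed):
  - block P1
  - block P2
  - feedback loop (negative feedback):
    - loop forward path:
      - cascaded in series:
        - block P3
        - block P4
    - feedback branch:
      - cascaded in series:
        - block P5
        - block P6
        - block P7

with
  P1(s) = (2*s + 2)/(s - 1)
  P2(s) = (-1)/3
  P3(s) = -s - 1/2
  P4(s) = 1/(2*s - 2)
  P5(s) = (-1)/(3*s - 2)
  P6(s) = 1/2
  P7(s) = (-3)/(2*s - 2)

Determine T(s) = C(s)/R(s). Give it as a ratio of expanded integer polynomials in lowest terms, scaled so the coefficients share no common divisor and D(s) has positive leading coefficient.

Reducing step by step:

Step 1. combine P3, P4 in series, giving (-2*s - 1)/(4*s - 4)
Step 2. series reduction of P5, P6, P7, giving 3/(12*s^2 - 20*s + 8)
Step 3. feedback reduction of (P3*P4), (P5*P6*P7), giving (-24*s^3 + 28*s^2 + 4*s - 8)/(48*s^3 - 128*s^2 + 106*s - 35)
Step 4. sum the parallel branches P1, P2, [(P3*P4)/(1+(P3*P4)*(P5*P6*P7))]: this yields T(s), and no further normalization is needed

Answer: (168*s^4 - 148*s^3 - 438*s^2 + 531*s - 221)/(144*s^4 - 528*s^3 + 702*s^2 - 423*s + 105)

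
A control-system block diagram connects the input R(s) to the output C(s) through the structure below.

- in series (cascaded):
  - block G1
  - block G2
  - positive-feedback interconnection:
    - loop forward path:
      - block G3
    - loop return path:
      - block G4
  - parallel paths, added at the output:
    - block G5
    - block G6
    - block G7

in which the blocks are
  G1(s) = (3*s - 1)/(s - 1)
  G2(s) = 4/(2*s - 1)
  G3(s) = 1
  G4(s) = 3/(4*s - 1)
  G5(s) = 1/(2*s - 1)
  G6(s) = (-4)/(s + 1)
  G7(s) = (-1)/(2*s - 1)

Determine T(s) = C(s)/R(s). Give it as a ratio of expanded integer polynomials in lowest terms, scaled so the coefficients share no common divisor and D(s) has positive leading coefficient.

Step 1. close the feedback loop around G3, G4 = (4*s - 1)/(4*s - 4)
Step 2. reduce the parallel group G5, G6, G7 = (-4)/(s + 1)
Step 3. cascade G1, G2, [G3/(1-G3*G4)], (G5+G6+G7), giving the overall T(s)

Answer: (-48*s^2 + 28*s - 4)/(2*s^4 - 3*s^3 - s^2 + 3*s - 1)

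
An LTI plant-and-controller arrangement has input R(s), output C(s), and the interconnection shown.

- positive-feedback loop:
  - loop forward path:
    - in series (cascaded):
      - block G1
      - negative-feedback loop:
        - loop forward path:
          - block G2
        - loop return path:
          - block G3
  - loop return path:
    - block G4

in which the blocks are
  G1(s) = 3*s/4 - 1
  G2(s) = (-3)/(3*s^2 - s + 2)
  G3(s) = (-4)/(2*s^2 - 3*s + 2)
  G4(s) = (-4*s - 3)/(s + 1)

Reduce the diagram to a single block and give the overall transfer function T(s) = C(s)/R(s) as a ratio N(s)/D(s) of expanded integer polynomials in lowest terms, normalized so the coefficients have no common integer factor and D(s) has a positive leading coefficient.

(1) feedback reduction of G2, G3 = (-6*s^2 + 9*s - 6)/(6*s^4 - 11*s^3 + 13*s^2 - 8*s + 16)
(2) cascade G1, [G2/(1+G2*G3)] = (-18*s^3 + 51*s^2 - 54*s + 24)/(24*s^4 - 44*s^3 + 52*s^2 - 32*s + 64)
(3) reduce the feedback loop with forward (G1*[G2/(1+G2*G3)]) and return G4; the result is T(s) itself (integer coefficients, no common factor, positive leading denominator coefficient)

Therefore the answer is (-18*s^4 + 33*s^3 - 3*s^2 - 30*s + 24)/(24*s^5 - 92*s^4 + 158*s^3 - 43*s^2 - 34*s + 136).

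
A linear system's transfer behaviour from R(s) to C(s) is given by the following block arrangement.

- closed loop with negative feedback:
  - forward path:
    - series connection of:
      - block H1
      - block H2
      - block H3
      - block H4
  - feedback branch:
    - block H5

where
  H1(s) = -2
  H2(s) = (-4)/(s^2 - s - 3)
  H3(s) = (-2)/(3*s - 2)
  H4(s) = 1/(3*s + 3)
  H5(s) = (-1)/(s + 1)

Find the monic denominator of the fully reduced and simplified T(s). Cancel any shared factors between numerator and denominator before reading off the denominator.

Step 1. combine H1, H2, H3, H4 in series gives (-16)/(9*s^4 - 6*s^3 - 36*s^2 - 3*s + 18)
Step 2. collapse the loop ((H1*H2*H3*H4) forward, H5 return) gives (-16*s - 16)/(9*s^5 + 3*s^4 - 42*s^3 - 39*s^2 + 15*s + 34)
That last expression is T(s), already simplified. Scaling its denominator by 1/9 (the reciprocal of the leading coefficient) yields the monic denominator.

Therefore the answer is s^5 + s^4/3 - 14*s^3/3 - 13*s^2/3 + 5*s/3 + 34/9.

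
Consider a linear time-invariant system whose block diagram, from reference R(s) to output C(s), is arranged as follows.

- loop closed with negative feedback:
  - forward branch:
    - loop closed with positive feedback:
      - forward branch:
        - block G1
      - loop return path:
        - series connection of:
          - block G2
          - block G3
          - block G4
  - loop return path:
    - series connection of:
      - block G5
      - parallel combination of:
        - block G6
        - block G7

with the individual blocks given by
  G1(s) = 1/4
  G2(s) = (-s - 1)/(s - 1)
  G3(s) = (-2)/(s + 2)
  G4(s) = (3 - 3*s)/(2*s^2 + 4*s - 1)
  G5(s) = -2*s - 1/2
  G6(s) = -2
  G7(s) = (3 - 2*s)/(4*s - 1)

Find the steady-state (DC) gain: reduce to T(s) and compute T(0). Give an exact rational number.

Answer: 2/7

Working:
Step 1. multiply G2, G3, G4 (series); result (-6*s - 6)/(2*s^3 + 8*s^2 + 7*s - 2)
Step 2. reduce the feedback loop with forward G1 and return (G2*G3*G4); result (2*s^3 + 8*s^2 + 7*s - 2)/(8*s^3 + 32*s^2 + 34*s - 2)
Step 3. add G6, G7 (parallel); result (5 - 10*s)/(4*s - 1)
Step 4. reduce the series chain G5, (G6+G7); result (40*s^2 - 10*s - 5)/(8*s - 2)
Step 5. apply the feedback formula to [G1/(1-G1*(G2*G3*G4))], (G5*(G6+G7)); result (16*s^4 + 60*s^3 + 40*s^2 - 30*s + 4)/(80*s^5 + 364*s^4 + 430*s^3 + 18*s^2 - 99*s + 14)
Step 5 gives the overall T(s). Then T(0) = 4/14 = 2/7.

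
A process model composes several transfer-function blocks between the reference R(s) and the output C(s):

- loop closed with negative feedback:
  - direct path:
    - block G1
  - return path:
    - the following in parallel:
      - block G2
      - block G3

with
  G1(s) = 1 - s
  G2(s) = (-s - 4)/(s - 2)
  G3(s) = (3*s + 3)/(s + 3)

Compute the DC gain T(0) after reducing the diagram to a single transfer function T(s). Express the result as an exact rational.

Step 1: combine G2, G3 in parallel -> (2*s^2 - 10*s - 18)/(s^2 + s - 6)
Step 2: apply the feedback formula to G1, (G2+G3) -> (s^3 - 7*s + 6)/(2*s^3 - 13*s^2 - 9*s + 24)
That last expression is T(s); at s = 0 only the constant terms survive, so T(0) = 6/24 = 1/4.

Hence the answer: 1/4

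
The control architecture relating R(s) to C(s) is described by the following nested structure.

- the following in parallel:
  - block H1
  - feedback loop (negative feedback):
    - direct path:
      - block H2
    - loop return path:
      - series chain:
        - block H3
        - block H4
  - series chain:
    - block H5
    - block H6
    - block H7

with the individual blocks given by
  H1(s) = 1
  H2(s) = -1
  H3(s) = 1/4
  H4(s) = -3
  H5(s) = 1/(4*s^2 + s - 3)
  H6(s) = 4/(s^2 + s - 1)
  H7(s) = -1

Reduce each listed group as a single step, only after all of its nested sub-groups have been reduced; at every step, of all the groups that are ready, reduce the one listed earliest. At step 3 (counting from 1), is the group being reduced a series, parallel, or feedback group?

The answer is series.

Reasoning:
[1] cascade H3, H4
[2] reduce the feedback loop with forward H2 and return (H3*H4)
[3] series reduction of H5, H6, H7
[4] reduce the parallel group H1, [H2/(1+H2*(H3*H4))], (H5*H6*H7)
Step 3: series.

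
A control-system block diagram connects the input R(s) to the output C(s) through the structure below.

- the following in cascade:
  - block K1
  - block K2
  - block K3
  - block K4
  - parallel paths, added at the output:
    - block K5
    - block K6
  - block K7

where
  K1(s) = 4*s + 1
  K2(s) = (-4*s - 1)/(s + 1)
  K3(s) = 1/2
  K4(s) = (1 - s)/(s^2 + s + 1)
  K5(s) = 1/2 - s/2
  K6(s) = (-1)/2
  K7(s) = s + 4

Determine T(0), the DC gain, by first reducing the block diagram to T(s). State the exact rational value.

[1] reduce the parallel group K5, K6 gives (-s)/2
[2] reduce the series chain K1, K2, K3, K4, (K5+K6), K7 gives (-16*s^5 - 56*s^4 + 39*s^3 + 29*s^2 + 4*s)/(4*s^3 + 8*s^2 + 8*s + 4)
The step-2 result is T(s). Setting s = 0: T(0) = 0/4 = 0.

Final answer: 0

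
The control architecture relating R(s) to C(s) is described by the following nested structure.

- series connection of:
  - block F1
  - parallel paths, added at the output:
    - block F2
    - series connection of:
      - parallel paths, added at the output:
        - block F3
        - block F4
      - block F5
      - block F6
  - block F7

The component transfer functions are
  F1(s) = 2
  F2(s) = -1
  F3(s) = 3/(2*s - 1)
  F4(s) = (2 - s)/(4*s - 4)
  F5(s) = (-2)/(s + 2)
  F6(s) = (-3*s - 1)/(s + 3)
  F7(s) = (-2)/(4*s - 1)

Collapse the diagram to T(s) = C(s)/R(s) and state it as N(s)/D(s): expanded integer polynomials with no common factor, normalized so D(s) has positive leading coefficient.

(1) add F3, F4 (parallel): (-2*s^2 + 17*s - 14)/(8*s^2 - 12*s + 4)
(2) multiply (F3+F4), F5, F6 (series): (-6*s^3 + 49*s^2 - 25*s - 14)/(4*s^4 + 14*s^3 - 4*s^2 - 26*s + 12)
(3) combine F2, ((F3+F4)*F5*F6) in parallel: (-4*s^4 - 20*s^3 + 53*s^2 + s - 26)/(4*s^4 + 14*s^3 - 4*s^2 - 26*s + 12)
(4) combine F1, (F2+((F3+F4)*F5*F6)), F7 in series: this yields T(s), and no further normalization is needed

Final answer: (8*s^4 + 40*s^3 - 106*s^2 - 2*s + 52)/(8*s^5 + 26*s^4 - 15*s^3 - 50*s^2 + 37*s - 6)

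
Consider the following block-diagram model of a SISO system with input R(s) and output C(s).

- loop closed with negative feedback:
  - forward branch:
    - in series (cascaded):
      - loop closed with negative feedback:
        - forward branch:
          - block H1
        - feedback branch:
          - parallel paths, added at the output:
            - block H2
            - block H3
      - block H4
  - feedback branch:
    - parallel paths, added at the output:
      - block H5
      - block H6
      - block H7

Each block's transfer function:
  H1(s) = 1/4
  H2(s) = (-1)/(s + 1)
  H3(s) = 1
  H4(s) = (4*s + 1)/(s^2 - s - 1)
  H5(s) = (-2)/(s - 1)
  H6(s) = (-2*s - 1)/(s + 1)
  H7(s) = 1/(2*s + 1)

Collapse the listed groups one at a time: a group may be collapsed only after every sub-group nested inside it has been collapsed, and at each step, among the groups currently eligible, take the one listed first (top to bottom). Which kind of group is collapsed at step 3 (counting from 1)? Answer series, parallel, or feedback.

Answer: series

Working:
[1] add H2, H3 (parallel)
[2] collapse the loop (H1 forward, (H2+H3) return)
[3] series reduction of [H1/(1+H1*(H2+H3))], H4
[4] combine H5, H6, H7 in parallel
[5] reduce the feedback loop with forward ([H1/(1+H1*(H2+H3))]*H4) and return (H5+H6+H7)
Step 3 collapses a series group.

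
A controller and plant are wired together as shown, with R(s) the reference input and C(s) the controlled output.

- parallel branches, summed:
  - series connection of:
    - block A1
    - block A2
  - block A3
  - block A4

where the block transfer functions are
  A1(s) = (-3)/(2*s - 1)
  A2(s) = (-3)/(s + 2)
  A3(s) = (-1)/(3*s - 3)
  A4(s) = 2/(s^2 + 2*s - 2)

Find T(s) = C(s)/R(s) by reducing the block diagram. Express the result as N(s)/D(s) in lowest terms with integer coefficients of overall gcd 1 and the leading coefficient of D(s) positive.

(1) reduce the series chain A1, A2; result 9/(2*s^2 + 3*s - 2)
(2) parallel reduction of (A1*A2), A3, A4; the result is T(s) itself (integer coefficients, no common factor, positive leading denominator coefficient)

Hence the answer: (-2*s^4 + 32*s^3 + 33*s^2 - 128*s + 62)/(6*s^5 + 15*s^4 - 21*s^3 - 30*s^2 + 42*s - 12)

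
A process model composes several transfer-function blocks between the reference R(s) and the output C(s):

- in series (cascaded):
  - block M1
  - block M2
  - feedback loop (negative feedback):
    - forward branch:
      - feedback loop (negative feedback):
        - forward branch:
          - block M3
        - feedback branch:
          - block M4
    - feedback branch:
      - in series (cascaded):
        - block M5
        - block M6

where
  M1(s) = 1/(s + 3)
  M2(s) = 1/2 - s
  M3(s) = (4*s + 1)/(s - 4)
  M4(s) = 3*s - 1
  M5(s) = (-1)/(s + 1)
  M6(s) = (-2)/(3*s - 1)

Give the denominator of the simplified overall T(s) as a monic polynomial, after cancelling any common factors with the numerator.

(1) reduce the feedback loop with forward M3 and return M4; result (4*s + 1)/(12*s^2 - 5)
(2) multiply M5, M6 (series); result 2/(3*s^2 + 2*s - 1)
(3) collapse the loop ([M3/(1+M3*M4)] forward, (M5*M6) return); result (12*s^3 + 11*s^2 - 2*s - 1)/(36*s^4 + 24*s^3 - 27*s^2 - 2*s + 7)
(4) cascade M1, M2, [[M3/(1+M3*M4)]/(1+[M3/(1+M3*M4)]*(M5*M6))]; result (-24*s^4 - 10*s^3 + 15*s^2 - 1)/(72*s^5 + 264*s^4 + 90*s^3 - 166*s^2 + 2*s + 42)
T(s) is the step-4 result (common factors already cancelled). Leading coefficient of the denominator: 72. Divide through by 72 for the monic polynomial.

Therefore the answer is s^5 + 11*s^4/3 + 5*s^3/4 - 83*s^2/36 + s/36 + 7/12.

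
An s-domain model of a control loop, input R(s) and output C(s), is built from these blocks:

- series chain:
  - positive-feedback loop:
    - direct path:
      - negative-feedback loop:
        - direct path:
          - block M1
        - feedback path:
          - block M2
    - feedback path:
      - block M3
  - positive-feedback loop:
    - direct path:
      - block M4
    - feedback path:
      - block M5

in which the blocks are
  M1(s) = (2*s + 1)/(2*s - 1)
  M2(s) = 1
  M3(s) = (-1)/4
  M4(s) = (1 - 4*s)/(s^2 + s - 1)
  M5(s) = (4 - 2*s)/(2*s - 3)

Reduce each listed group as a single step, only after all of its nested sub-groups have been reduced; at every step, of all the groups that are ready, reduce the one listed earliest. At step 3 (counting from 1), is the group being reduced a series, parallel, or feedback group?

Reducing step by step:

Step 1: apply the feedback formula to M1, M2
Step 2: collapse the loop ([M1/(1+M1*M2)] forward, M3 return)
Step 3: feedback reduction of M4, M5
Step 4: combine [[M1/(1+M1*M2)]/(1-[M1/(1+M1*M2)]*M3)], [M4/(1-M4*M5)] in series
Step 3: feedback.

Answer: feedback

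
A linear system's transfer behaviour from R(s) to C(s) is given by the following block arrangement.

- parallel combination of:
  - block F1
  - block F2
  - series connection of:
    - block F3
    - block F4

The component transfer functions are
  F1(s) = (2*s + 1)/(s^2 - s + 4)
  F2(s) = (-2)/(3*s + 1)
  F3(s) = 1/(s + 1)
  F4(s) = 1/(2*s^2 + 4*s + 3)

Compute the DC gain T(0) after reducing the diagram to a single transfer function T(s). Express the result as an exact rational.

Answer: -17/12

Working:
Step 1: series reduction of F3, F4, giving 1/(2*s^3 + 6*s^2 + 7*s + 3)
Step 2: sum the parallel branches F1, F2, (F3*F4), giving (8*s^5 + 38*s^4 + 59*s^3 + 17*s^2 - 17*s - 17)/(6*s^6 + 14*s^5 + 31*s^4 + 69*s^3 + 95*s^2 + 61*s + 12)
Evaluating the step-2 result (the overall T(s)) at s = 0 gives T(0) = -17/12.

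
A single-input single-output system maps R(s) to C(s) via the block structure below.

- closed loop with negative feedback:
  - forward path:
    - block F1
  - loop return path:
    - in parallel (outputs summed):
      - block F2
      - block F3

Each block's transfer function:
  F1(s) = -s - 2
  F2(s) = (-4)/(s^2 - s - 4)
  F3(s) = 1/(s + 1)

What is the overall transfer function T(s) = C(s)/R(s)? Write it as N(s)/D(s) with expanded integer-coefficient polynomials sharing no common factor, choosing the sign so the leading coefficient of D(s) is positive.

Reducing step by step:

Step 1: parallel reduction of F2, F3, giving (s^2 - 5*s - 8)/(s^3 - 5*s - 4)
Step 2: feedback reduction of F1, (F2+F3) - this is the overall T(s), already in the required normalized form

Answer: (-s^4 - 2*s^3 + 5*s^2 + 14*s + 8)/(3*s^2 + 13*s + 12)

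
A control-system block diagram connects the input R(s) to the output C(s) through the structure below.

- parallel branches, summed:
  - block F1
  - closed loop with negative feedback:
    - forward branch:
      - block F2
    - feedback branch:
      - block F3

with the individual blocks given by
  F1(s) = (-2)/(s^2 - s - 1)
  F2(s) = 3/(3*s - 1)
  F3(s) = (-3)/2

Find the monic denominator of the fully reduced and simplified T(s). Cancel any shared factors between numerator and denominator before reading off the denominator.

[1] reduce the feedback loop with forward F2 and return F3, giving 6/(6*s - 11)
[2] add F1, [F2/(1+F2*F3)] (parallel), giving (6*s^2 - 18*s + 16)/(6*s^3 - 17*s^2 + 5*s + 11)
The result of step 2 is T(s) in lowest terms. Its denominator has leading coefficient 6; dividing the denominator through by 6 makes it monic.

Therefore the answer is s^3 - 17*s^2/6 + 5*s/6 + 11/6.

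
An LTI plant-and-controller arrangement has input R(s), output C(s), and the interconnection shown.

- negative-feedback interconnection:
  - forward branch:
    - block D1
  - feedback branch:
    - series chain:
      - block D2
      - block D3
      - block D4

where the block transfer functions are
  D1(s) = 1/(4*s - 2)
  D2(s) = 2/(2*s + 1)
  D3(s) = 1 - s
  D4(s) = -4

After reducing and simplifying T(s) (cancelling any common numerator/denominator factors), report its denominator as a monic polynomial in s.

(1) series reduction of D2, D3, D4 -> (8*s - 8)/(2*s + 1)
(2) close the feedback loop around D1, (D2*D3*D4) -> (2*s + 1)/(8*s^2 + 8*s - 10)
That last expression is T(s), already simplified. Scaling its denominator by 1/8 (the reciprocal of the leading coefficient) yields the monic denominator.

Therefore the answer is s^2 + s - 5/4.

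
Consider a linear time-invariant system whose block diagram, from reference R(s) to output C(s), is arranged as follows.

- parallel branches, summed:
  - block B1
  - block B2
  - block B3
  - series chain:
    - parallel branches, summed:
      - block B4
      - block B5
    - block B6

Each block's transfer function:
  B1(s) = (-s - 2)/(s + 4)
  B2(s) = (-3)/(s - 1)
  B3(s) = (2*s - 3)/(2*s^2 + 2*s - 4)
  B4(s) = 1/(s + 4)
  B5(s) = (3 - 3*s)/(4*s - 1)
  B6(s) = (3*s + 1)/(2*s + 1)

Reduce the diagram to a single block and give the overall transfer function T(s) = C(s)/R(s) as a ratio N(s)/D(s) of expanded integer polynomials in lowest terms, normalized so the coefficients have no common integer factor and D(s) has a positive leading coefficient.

Step 1 - reduce the parallel group B4, B5 gives (-3*s^2 - 5*s + 11)/(4*s^2 + 15*s - 4)
Step 2 - reduce the series chain (B4+B5), B6 gives (-9*s^3 - 18*s^2 + 28*s + 11)/(8*s^3 + 34*s^2 + 7*s - 4)
Step 3 - reduce the parallel group B1, B2, B3, ((B4+B5)*B6); the result is T(s) itself (integer coefficients, no common factor, positive leading denominator coefficient)

Final answer: (-34*s^5 - 138*s^4 - 210*s^3 - 318*s^2 - 163*s + 8)/(16*s^5 + 84*s^4 + 50*s^3 - 130*s^2 - 36*s + 16)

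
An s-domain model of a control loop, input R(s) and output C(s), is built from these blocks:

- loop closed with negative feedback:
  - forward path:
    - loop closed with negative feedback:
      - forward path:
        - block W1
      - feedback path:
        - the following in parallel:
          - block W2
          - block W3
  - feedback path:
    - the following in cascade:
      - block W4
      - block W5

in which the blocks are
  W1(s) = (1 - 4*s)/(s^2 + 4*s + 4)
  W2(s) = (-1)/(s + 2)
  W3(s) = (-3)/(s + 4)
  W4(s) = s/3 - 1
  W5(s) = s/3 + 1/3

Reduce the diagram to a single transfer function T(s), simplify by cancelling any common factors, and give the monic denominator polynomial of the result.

Step 1 - parallel reduction of W2, W3; result (-4*s - 10)/(s^2 + 6*s + 8)
Step 2 - feedback reduction of W1, (W2+W3); result (-4*s^3 - 23*s^2 - 26*s + 8)/(s^4 + 10*s^3 + 52*s^2 + 92*s + 22)
Step 3 - cascade W4, W5; result s^2/9 - 2*s/9 - 1/3
Step 4 - collapse the loop ([W1/(1+W1*(W2+W3))] forward, (W4*W5) return); result (36*s^3 + 207*s^2 + 234*s - 72)/(4*s^5 + 6*s^4 - 122*s^3 - 597*s^2 - 890*s - 174)
Step 4 gives the fully reduced T(s), with no common factor left to cancel. The denominator's leading coefficient is 4, so divide each of its coefficients by 4 to get the monic form.

Answer: s^5 + 3*s^4/2 - 61*s^3/2 - 597*s^2/4 - 445*s/2 - 87/2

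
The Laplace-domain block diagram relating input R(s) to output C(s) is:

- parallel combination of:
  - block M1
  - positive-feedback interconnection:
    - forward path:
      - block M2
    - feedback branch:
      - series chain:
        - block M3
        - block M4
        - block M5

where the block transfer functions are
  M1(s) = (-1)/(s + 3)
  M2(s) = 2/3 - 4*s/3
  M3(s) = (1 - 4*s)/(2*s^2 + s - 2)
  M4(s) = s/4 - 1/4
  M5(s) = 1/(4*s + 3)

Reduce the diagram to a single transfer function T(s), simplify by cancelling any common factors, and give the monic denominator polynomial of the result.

[1] series reduction of M3, M4, M5; result (-4*s^2 + 5*s - 1)/(32*s^3 + 40*s^2 - 20*s - 24)
[2] apply the feedback formula to M2, (M3*M4*M5); result (-64*s^4 - 48*s^3 + 80*s^2 + 28*s - 24)/(40*s^3 + 74*s^2 - 37*s - 35)
[3] combine M1, [M2/(1-M2*(M3*M4*M5))] in parallel; result (-64*s^5 - 240*s^4 - 104*s^3 + 194*s^2 + 97*s - 37)/(40*s^4 + 194*s^3 + 185*s^2 - 146*s - 105)
T(s) is the step-3 result (common factors already cancelled). Leading coefficient of the denominator: 40. Divide through by 40 for the monic polynomial.

Therefore the answer is s^4 + 97*s^3/20 + 37*s^2/8 - 73*s/20 - 21/8.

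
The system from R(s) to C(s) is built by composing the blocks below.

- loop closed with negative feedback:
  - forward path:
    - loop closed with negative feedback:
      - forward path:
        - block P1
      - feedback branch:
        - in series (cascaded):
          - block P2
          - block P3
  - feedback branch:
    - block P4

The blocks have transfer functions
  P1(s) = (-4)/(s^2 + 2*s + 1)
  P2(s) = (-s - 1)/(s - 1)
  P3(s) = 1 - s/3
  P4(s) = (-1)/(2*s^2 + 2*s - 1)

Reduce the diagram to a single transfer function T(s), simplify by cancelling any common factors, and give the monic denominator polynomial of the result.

First reduce the diagram to T(s).

Step 1. cascade P2, P3: (s^2 - 2*s - 3)/(3*s - 3)
Step 2. collapse the loop (P1 forward, (P2*P3) return): (12 - 12*s)/(3*s^3 - s^2 + 5*s + 9)
Step 3. apply the feedback formula to [P1/(1+P1*(P2*P3))], P4: (-24*s^3 + 36*s - 12)/(6*s^5 + 4*s^4 + 5*s^3 + 29*s^2 + 25*s - 21)
That last expression is T(s), already simplified. Scaling its denominator by 1/6 (the reciprocal of the leading coefficient) yields the monic denominator.

Answer: s^5 + 2*s^4/3 + 5*s^3/6 + 29*s^2/6 + 25*s/6 - 7/2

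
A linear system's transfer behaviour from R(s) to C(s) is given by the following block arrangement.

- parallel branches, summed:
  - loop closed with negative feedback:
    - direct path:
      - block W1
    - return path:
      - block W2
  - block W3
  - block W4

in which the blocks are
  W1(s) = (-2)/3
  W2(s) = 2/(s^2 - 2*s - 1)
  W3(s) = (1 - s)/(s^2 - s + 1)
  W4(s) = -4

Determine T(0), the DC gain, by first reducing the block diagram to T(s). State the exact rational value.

First reduce the diagram to T(s).

Step 1: close the feedback loop around W1, W2; result (-2*s^2 + 4*s + 2)/(3*s^2 - 6*s - 7)
Step 2: reduce the parallel group [W1/(1+W1*W2)], W3, W4; result (-14*s^4 + 39*s^3 - 3*s^2 - s + 23)/(3*s^4 - 9*s^3 + 2*s^2 + s - 7)
DC gain: substitute s = 0 into T(s) from step 2: T(0) = 23/(-7) = -23/7.

Answer: -23/7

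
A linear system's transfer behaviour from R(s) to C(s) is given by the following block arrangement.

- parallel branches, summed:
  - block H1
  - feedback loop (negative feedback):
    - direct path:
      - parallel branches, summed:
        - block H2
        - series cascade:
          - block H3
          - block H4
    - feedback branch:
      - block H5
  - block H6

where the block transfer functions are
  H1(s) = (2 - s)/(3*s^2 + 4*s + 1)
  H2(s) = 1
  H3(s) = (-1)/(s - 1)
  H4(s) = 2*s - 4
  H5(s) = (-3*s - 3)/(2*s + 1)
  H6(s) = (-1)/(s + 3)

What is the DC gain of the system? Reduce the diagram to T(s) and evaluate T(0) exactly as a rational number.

Step 1. multiply H3, H4 (series), giving (4 - 2*s)/(s - 1)
Step 2. sum the parallel branches H2, (H3*H4), giving (3 - s)/(s - 1)
Step 3. apply the feedback formula to (H2+(H3*H4)), H5, giving (-2*s^2 + 5*s + 3)/(5*s^2 - 7*s - 10)
Step 4. sum the parallel branches H1, [(H2+(H3*H4))/(1+(H2+(H3*H4))*H5)], H6, giving (-6*s^5 - 31*s^4 + 51*s^3 + 198*s^2 + 69*s - 41)/(15*s^5 + 44*s^4 - 56*s^3 - 206*s^2 - 151*s - 30)
Evaluating the step-4 result (the overall T(s)) at s = 0 gives T(0) = -41/(-30) = 41/30.

Hence the answer: 41/30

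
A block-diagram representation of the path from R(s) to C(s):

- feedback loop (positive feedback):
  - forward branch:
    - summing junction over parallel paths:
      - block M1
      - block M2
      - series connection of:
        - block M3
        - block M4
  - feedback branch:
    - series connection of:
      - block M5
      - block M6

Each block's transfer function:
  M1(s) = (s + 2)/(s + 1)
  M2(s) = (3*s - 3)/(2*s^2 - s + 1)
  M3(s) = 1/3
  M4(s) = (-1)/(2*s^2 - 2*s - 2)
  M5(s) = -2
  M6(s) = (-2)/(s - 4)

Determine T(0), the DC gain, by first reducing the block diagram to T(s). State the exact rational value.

Reducing step by step:

Step 1 - combine M3, M4 in series, giving (-1)/(6*s^2 - 6*s - 6)
Step 2 - reduce the parallel group M1, M2, (M3*M4), giving (12*s^5 + 24*s^4 - 56*s^3 - 37*s^2 + 12*s + 5)/(12*s^5 - 6*s^4 - 18*s^3 - 6*s - 6)
Step 3 - series reduction of M5, M6, giving 4/(s - 4)
Step 4 - apply the feedback formula to (M1+M2+(M3*M4)), (M5*M6), giving (12*s^6 - 24*s^5 - 152*s^4 + 187*s^3 + 160*s^2 - 43*s - 20)/(12*s^6 - 102*s^5 - 90*s^4 + 296*s^3 + 142*s^2 - 30*s + 4)
DC gain: substitute s = 0 into T(s) from step 4: T(0) = -20/4 = -5.

Answer: -5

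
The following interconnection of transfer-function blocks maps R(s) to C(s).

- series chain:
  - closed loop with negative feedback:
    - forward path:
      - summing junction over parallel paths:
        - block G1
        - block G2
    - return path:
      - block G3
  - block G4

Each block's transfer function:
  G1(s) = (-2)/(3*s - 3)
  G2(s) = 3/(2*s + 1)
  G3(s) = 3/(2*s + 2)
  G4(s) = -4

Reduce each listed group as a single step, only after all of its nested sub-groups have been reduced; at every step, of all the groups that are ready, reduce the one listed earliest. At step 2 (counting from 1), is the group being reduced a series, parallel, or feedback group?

The answer is feedback.

Reasoning:
(1) add G1, G2 (parallel)
(2) feedback reduction of (G1+G2), G3
(3) reduce the series chain [(G1+G2)/(1+(G1+G2)*G3)], G4
Step 2 collapses a feedback group.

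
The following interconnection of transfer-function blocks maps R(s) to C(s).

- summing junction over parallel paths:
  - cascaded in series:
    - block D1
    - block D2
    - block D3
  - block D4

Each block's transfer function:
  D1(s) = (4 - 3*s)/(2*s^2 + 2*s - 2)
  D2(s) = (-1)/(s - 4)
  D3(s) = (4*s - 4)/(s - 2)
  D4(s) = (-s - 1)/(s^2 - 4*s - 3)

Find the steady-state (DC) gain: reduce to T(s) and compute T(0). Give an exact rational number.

Answer: -2/3

Working:
[1] series reduction of D1, D2, D3; result (6*s^2 - 14*s + 8)/(s^4 - 5*s^3 + s^2 + 14*s - 8)
[2] reduce the parallel group (D1*D2*D3), D4; result (-s^5 + 10*s^4 - 34*s^3 + 31*s^2 + 4*s - 16)/(s^6 - 9*s^5 + 18*s^4 + 25*s^3 - 67*s^2 - 10*s + 24)
DC gain: substitute s = 0 into T(s) from step 2: T(0) = -16/24 = -2/3.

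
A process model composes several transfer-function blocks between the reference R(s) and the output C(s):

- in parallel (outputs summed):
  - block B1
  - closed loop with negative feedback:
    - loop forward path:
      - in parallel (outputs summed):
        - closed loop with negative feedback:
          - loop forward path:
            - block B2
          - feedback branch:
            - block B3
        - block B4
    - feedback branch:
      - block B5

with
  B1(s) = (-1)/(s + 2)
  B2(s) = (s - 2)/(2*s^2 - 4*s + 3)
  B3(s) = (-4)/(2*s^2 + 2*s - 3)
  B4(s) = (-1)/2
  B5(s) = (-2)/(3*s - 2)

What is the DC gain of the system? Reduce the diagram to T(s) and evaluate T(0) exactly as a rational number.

(1) apply the feedback formula to B2, B3: (2*s^3 - 2*s^2 - 7*s + 6)/(4*s^4 - 4*s^3 - 8*s^2 + 14*s - 1)
(2) sum the parallel branches [B2/(1+B2*B3)], B4: (-4*s^4 + 8*s^3 + 4*s^2 - 28*s + 13)/(8*s^4 - 8*s^3 - 16*s^2 + 28*s - 2)
(3) close the feedback loop around ([B2/(1+B2*B3)]+B4), B5: (-12*s^5 + 32*s^4 - 4*s^3 - 92*s^2 + 95*s - 26)/(24*s^5 - 32*s^4 - 48*s^3 + 108*s^2 - 6*s - 22)
(4) reduce the parallel group B1, [([B2/(1+B2*B3)]+B4)/(1+([B2/(1+B2*B3)]+B4)*B5)]: (-12*s^6 - 16*s^5 + 92*s^4 - 52*s^3 - 197*s^2 + 170*s - 30)/(24*s^6 + 16*s^5 - 112*s^4 + 12*s^3 + 210*s^2 - 34*s - 44)
DC gain: substitute s = 0 into T(s) from step 4: T(0) = -30/(-44) = 15/22.

Therefore the answer is 15/22.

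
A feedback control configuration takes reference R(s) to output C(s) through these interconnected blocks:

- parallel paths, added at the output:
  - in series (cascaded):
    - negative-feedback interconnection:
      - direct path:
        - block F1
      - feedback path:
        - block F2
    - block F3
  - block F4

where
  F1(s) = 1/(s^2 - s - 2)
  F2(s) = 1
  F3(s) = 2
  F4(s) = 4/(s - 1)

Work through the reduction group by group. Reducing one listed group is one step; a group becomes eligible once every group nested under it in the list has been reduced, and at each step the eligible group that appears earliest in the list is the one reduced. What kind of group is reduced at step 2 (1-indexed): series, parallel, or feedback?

The answer is series.

Reasoning:
Step 1 - apply the feedback formula to F1, F2
Step 2 - series reduction of [F1/(1+F1*F2)], F3
Step 3 - add ([F1/(1+F1*F2)]*F3), F4 (parallel)
So the answer for step 2 is series.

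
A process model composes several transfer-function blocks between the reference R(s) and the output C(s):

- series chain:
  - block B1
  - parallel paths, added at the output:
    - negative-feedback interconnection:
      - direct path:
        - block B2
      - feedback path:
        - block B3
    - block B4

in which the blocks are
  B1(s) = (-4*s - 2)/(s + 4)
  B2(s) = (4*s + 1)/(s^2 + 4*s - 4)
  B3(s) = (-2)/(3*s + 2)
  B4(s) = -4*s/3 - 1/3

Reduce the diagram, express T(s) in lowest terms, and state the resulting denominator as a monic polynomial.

Answer: s^4 + 26*s^3/3 + 44*s^2/3 - 58*s/3 - 40/3

Working:
Step 1. feedback reduction of B2, B3 -> (12*s^2 + 11*s + 2)/(3*s^3 + 14*s^2 - 12*s - 10)
Step 2. sum the parallel branches [B2/(1+B2*B3)], B4 -> (-12*s^4 - 59*s^3 + 70*s^2 + 85*s + 16)/(9*s^3 + 42*s^2 - 36*s - 30)
Step 3. combine B1, ([B2/(1+B2*B3)]+B4) in series -> (48*s^5 + 260*s^4 - 162*s^3 - 480*s^2 - 234*s - 32)/(9*s^4 + 78*s^3 + 132*s^2 - 174*s - 120)
That last expression is T(s), already simplified. Scaling its denominator by 1/9 (the reciprocal of the leading coefficient) yields the monic denominator.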